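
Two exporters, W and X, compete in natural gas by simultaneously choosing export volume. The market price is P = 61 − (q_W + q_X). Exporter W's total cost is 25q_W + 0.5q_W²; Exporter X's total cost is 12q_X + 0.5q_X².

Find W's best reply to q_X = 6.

10

Exporter W's profit: π = q_W(61 − (q_W + q_X)) − 25q_W − 0.5q_W².
∂π/∂q_W = 36 − 3q_W − q_X = 0, so q_W = 12 − (1/3)q_X.
At q_X = 6: q_W = 12 − (1/3)·6 = 10.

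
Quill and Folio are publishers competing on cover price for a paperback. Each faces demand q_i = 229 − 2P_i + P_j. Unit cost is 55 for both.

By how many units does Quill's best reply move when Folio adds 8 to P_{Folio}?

Quill's profit: π = (P_{Quill} − 55)(229 − 2P_{Quill} + P_{Folio}).
∂π/∂P_{Quill} = 339 − 4P_{Quill} + P_{Folio} = 0 ⇒ P_{Quill} = 84.75 + 0.25P_{Folio}.
The reaction-function slope is 0.25, so an 8-unit rise in P_{Folio} moves P_{Quill} by 0.25 × 8 = 2. Quill's best response rises — the actions are strategic complements.

2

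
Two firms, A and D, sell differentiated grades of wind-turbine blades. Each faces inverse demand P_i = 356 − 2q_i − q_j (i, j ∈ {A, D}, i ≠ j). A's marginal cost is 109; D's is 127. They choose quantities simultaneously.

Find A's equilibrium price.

210.2

Firm A's profit: π = q_A(356 − 2q_A − q_D) − 109q_A.
∂π/∂q_A = 247 − 4q_A − q_D = 0 ⇒ q_A = 61.75 − 0.25q_D.
Similarly q_D = 57.25 − 0.25q_A.
Substituting the second reaction function into the first: q_A = 61.75 − 0.25(57.25 − 0.25q_A), which gives 0.9375q_A = 47.4375 ⇒ q_A = 50.6.
Then q_D = 57.25 − 0.25·50.6 = 44.6.
P_A = 356 − 2·50.6 − 44.6 = 210.2.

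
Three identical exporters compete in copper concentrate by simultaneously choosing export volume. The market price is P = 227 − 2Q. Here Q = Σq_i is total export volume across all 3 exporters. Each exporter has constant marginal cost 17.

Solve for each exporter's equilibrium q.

A representative exporter's profit is π_i = q_i(227 − 2Q) − 17q_i, with Q = q_i + Σ_{j≠i} q_j.
First-order condition: 210 − 4q_i − 2Σ_{j≠i} q_j = 0.
In a symmetric equilibrium every exporter chooses the same q, so Σ_{j≠i} q_j = 2q. The condition becomes 210 − 8q = 0, giving q = 210/8 = 26.25.

26.25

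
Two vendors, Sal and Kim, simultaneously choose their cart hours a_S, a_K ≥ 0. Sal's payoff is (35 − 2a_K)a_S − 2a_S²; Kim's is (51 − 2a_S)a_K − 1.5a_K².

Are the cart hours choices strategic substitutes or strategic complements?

strategic substitutes

Expanding Sal's payoff: 35a_S − 2a_Ka_S − 2a_S².
∂π/∂a_S = 35 − 2a_K − 4a_S = 0, so a_S = 8.75 − 0.5a_K.
The best-response slope da_S/da_K = −0.5 < 0: the reaction function is downward-sloping, so the choices are strategic substitutes.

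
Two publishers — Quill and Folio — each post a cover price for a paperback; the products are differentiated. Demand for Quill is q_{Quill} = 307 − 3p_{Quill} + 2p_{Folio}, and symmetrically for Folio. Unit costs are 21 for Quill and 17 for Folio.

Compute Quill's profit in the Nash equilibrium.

15016.6875

Quill's profit: π = (p_{Quill} − 21)(307 − 3p_{Quill} + 2p_{Folio}).
∂π/∂p_{Quill} = 370 − 6p_{Quill} + 2p_{Folio} = 0 ⇒ p_{Quill} = 185/3 + (1/3)p_{Folio}.
Similarly p_{Folio} = 179/3 + (1/3)p_{Quill}.
Plugging p_{Folio} into Quill's best response: p_{Quill} = 185/3 + (1/3)(179/3 + (1/3)p_{Quill}) ⇒ (8/9)p_{Quill} = 734/9, so p_{Quill} = 91.75.
Then p_{Folio} = 179/3 + (1/3)·91.75 = 90.25.
q_{Quill} = 307 − 3·91.75 + 2·90.25 = 212.25.
Profit = (91.75 − 21)·212.25 = 15016.6875.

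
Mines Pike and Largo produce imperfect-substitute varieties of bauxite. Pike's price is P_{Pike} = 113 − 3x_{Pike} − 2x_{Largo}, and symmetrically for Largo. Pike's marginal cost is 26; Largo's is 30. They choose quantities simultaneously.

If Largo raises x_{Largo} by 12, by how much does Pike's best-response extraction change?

-4

Mine Pike's profit: π = x_{Pike}(113 − 3x_{Pike} − 2x_{Largo}) − 26x_{Pike}.
∂π/∂x_{Pike} = 87 − 6x_{Pike} − 2x_{Largo} = 0 ⇒ x_{Pike} = 14.5 − (1/3)x_{Largo}.
The reaction-function slope is −1/3, so a 12-unit rise in x_{Largo} moves x_{Pike} by −1/3 × 12 = −4. Pike's best response falls — the actions are strategic substitutes.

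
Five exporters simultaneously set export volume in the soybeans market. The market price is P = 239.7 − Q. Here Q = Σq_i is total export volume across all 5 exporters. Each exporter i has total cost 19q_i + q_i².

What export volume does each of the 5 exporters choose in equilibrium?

A representative exporter's profit is π_i = q_i(239.7 − Q) − 19q_i − q_i², with Q = q_i + Σ_{j≠i} q_j.
First-order condition: 220.7 − 4q_i − Σ_{j≠i} q_j = 0.
With identical exporters, set every q_j = q: then 220.7 − 4q − 4q = 0, i.e. q = 220.7/8 = 27.5875.

27.5875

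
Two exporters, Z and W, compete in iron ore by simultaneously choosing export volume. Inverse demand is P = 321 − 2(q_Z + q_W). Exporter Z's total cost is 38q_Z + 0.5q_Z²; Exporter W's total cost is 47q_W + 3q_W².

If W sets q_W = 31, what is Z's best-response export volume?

Exporter Z's profit: π = q_Z(321 − 2(q_Z + q_W)) − 38q_Z − 0.5q_Z².
∂π/∂q_Z = 283 − 5q_Z − 2q_W = 0, so q_Z = 56.6 − 0.4q_W.
At q_W = 31: q_Z = 56.6 − 0.4·31 = 44.2.

44.2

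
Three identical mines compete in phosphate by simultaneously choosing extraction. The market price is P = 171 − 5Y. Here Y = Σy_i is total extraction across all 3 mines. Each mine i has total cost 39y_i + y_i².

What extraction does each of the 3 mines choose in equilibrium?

6

A representative mine's profit is π_i = y_i(171 − 5Y) − 39y_i − y_i², with Y = y_i + Σ_{j≠i} y_j.
First-order condition: 132 − 12y_i − 5Σ_{j≠i} y_j = 0.
With identical mines, set every y_j = y: then 132 − 12y − 10y = 0, i.e. y = 132/22 = 6.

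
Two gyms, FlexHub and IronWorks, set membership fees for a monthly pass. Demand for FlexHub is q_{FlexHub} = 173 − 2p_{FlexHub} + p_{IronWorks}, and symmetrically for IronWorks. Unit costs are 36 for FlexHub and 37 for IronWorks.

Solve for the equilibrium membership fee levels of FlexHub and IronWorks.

FlexHub's profit: π = (p_{FlexHub} − 36)(173 − 2p_{FlexHub} + p_{IronWorks}).
∂π/∂p_{FlexHub} = 245 − 4p_{FlexHub} + p_{IronWorks} = 0 ⇒ p_{FlexHub} = 61.25 + 0.25p_{IronWorks}.
Similarly p_{IronWorks} = 61.75 + 0.25p_{FlexHub}.
Solving the two reaction functions simultaneously: (1 − (0.25)(0.25))p_{FlexHub} = 61.25 + 0.25·61.75, so 0.9375p_{FlexHub} = 76.6875 and p_{FlexHub} = 81.8.
Then p_{IronWorks} = 61.75 + 0.25·81.8 = 82.2.

81.8, 82.2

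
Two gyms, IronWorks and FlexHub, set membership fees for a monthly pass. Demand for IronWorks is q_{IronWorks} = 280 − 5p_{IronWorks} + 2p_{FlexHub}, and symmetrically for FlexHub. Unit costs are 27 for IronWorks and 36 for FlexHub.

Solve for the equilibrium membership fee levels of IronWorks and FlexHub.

52.8125, 56.5625

IronWorks's profit: π = (p_{IronWorks} − 27)(280 − 5p_{IronWorks} + 2p_{FlexHub}).
∂π/∂p_{IronWorks} = 415 − 10p_{IronWorks} + 2p_{FlexHub} = 0 ⇒ p_{IronWorks} = 41.5 + 0.2p_{FlexHub}.
Similarly p_{FlexHub} = 46 + 0.2p_{IronWorks}.
Solving the two reaction functions simultaneously: (1 − (0.2)(0.2))p_{IronWorks} = 41.5 + 0.2·46, so 0.96p_{IronWorks} = 50.7 and p_{IronWorks} = 52.8125.
Then p_{FlexHub} = 46 + 0.2·52.8125 = 56.5625.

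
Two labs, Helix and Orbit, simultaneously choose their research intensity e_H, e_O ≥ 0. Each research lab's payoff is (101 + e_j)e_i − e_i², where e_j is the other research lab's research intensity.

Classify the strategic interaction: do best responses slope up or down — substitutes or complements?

strategic complements

Helix's payoff is (101 + e_O)e_H − e_H².
∂π/∂e_H = 101 + e_O − 2e_H = 0, so e_H = 50.5 + 0.5e_O.
The best-response slope de_H/de_O = 0.5 > 0: the reaction function is upward-sloping, so the choices are strategic complements.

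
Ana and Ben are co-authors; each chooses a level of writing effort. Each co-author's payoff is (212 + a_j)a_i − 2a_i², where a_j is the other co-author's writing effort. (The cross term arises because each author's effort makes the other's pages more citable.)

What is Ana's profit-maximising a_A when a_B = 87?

74.75

Ana's payoff is (212 + a_B)a_A − 2a_A².
∂π/∂a_A = 212 + a_B − 4a_A = 0, so a_A = 53 + 0.25a_B.
At a_B = 87: a_A = 53 + 0.25·87 = 74.75.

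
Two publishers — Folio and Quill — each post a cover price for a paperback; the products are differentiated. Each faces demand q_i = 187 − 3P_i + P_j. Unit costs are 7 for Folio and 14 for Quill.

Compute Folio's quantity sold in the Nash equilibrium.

105.6

Folio's profit: π = (P_{Folio} − 7)(187 − 3P_{Folio} + P_{Quill}).
∂π/∂P_{Folio} = 208 − 6P_{Folio} + P_{Quill} = 0 ⇒ P_{Folio} = 104/3 + (1/6)P_{Quill}.
Similarly P_{Quill} = 229/6 + (1/6)P_{Folio}.
Plugging P_{Quill} into Folio's best response: P_{Folio} = 104/3 + (1/6)(229/6 + (1/6)P_{Folio}) ⇒ (35/36)P_{Folio} = 1477/36, so P_{Folio} = 42.2.
Then P_{Quill} = 229/6 + (1/6)·42.2 = 45.2.
q_{Folio} = 187 − 3·42.2 + 45.2 = 105.6.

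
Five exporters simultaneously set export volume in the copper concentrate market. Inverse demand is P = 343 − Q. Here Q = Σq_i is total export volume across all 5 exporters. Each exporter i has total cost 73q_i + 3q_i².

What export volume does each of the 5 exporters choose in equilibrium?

22.5

A representative exporter's profit is π_i = q_i(343 − Q) − 73q_i − 3q_i², with Q = q_i + Σ_{j≠i} q_j.
First-order condition: 270 − 8q_i − Σ_{j≠i} q_j = 0.
Imposing symmetry (q_j = q for all j) turns Σ_{j≠i} q_j into 4q, so 270 = 12q and q = 22.5.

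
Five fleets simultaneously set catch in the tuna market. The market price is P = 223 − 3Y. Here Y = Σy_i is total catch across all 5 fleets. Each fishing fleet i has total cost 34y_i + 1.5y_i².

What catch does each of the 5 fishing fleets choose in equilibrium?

A representative fishing fleet's profit is π_i = y_i(223 − 3Y) − 34y_i − 1.5y_i², with Y = y_i + Σ_{j≠i} y_j.
First-order condition: 189 − 9y_i − 3Σ_{j≠i} y_j = 0.
With identical fishing fleets, set every y_j = y: then 189 − 9y − 12y = 0, i.e. y = 189/21 = 9.

9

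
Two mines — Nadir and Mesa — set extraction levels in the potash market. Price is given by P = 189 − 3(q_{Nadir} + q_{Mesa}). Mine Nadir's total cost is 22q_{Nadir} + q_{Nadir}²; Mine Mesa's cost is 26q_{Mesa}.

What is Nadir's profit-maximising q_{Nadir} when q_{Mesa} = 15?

Mine Nadir's profit: π = q_{Nadir}(189 − 3(q_{Nadir} + q_{Mesa})) − 22q_{Nadir} − q_{Nadir}².
∂π/∂q_{Nadir} = 167 − 8q_{Nadir} − 3q_{Mesa} = 0, so q_{Nadir} = 20.875 − 0.375q_{Mesa}.
At q_{Mesa} = 15: q_{Nadir} = 20.875 − 0.375·15 = 15.25.

15.25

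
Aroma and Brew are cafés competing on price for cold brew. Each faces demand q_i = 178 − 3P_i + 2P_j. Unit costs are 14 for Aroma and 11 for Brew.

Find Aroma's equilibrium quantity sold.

Aroma's profit: π = (P_{Aroma} − 14)(178 − 3P_{Aroma} + 2P_{Brew}).
∂π/∂P_{Aroma} = 220 − 6P_{Aroma} + 2P_{Brew} = 0 ⇒ P_{Aroma} = 110/3 + (1/3)P_{Brew}.
Similarly P_{Brew} = 211/6 + (1/3)P_{Aroma}.
Substituting the second reaction function into the first: P_{Aroma} = 110/3 + (1/3)(211/6 + (1/3)P_{Aroma}), which gives (8/9)P_{Aroma} = 871/18 ⇒ P_{Aroma} = 54.4375.
Then P_{Brew} = 211/6 + (1/3)·54.4375 = 53.3125.
q_{Aroma} = 178 − 3·54.4375 + 2·53.3125 = 121.3125.

121.3125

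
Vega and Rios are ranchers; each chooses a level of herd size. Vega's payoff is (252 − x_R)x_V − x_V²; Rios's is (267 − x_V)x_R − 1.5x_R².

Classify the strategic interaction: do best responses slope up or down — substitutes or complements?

strategic substitutes

Expanding Vega's payoff: 252x_V − x_Rx_V − x_V².
∂π/∂x_V = 252 − x_R − 2x_V = 0, so x_V = 126 − 0.5x_R.
The best-response slope dx_V/dx_R = −0.5 < 0: the reaction function is downward-sloping, so the choices are strategic substitutes.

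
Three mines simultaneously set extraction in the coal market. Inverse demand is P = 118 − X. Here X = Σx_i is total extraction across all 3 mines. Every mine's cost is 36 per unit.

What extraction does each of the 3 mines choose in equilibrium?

20.5

A representative mine's profit is π_i = x_i(118 − X) − 36x_i, with X = x_i + Σ_{j≠i} x_j.
First-order condition: 82 − 2x_i − Σ_{j≠i} x_j = 0.
In a symmetric equilibrium every mine chooses the same x, so Σ_{j≠i} x_j = 2x. The condition becomes 82 − 4x = 0, giving x = 82/4 = 20.5.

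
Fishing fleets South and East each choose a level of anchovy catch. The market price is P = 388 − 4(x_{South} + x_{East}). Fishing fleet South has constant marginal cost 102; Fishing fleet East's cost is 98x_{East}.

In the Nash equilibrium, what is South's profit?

Fishing fleet South's profit: π = x_{South}(388 − 4(x_{South} + x_{East})) − 102x_{South}.
∂π/∂x_{South} = 286 − 8x_{South} − 4x_{East} = 0, so x_{South} = 35.75 − 0.5x_{East}.
By the same steps for East: x_{East} = 36.25 − 0.5x_{South}.
Plugging x_{East} into South's best response: x_{South} = 35.75 − 0.5(36.25 − 0.5x_{South}) ⇒ 0.75x_{South} = 17.625, so x_{South} = 23.5.
Then x_{East} = 36.25 − 0.5·23.5 = 24.5.
Price P = 388 − 4·48 = 196.
South's profit: (196 − 102)·23.5 = 2209.

2209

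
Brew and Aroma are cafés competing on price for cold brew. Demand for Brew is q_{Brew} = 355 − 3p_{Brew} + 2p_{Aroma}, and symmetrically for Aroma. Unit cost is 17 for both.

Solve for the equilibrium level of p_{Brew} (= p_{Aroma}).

Brew's profit: π = (p_{Brew} − 17)(355 − 3p_{Brew} + 2p_{Aroma}).
∂π/∂p_{Brew} = 406 − 6p_{Brew} + 2p_{Aroma} = 0 ⇒ p_{Brew} = 203/3 + (1/3)p_{Aroma}.
Setting p_{Brew} = p_{Aroma} in the reaction function: p_{Brew} = 203/3 + (1/3)p_{Brew}, so p_{Brew} = (203/3) / (2/3) = 101.5.

101.5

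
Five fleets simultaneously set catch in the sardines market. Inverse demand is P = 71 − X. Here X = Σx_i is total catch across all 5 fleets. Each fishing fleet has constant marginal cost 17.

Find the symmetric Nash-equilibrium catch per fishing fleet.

A representative fishing fleet's profit is π_i = x_i(71 − X) − 17x_i, with X = x_i + Σ_{j≠i} x_j.
First-order condition: 54 − 2x_i − Σ_{j≠i} x_j = 0.
With identical fishing fleets, set every x_j = x: then 54 − 2x − 4x = 0, i.e. x = 54/6 = 9.

9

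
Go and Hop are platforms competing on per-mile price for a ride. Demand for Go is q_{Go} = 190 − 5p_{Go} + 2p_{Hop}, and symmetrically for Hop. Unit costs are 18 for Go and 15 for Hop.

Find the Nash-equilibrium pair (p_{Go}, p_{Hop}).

Go's profit: π = (p_{Go} − 18)(190 − 5p_{Go} + 2p_{Hop}).
∂π/∂p_{Go} = 280 − 10p_{Go} + 2p_{Hop} = 0 ⇒ p_{Go} = 28 + 0.2p_{Hop}.
Similarly p_{Hop} = 26.5 + 0.2p_{Go}.
Solving the two reaction functions simultaneously: (1 − (0.2)(0.2))p_{Go} = 28 + 0.2·26.5, so 0.96p_{Go} = 33.3 and p_{Go} = 34.6875.
Then p_{Hop} = 26.5 + 0.2·34.6875 = 33.4375.

34.6875, 33.4375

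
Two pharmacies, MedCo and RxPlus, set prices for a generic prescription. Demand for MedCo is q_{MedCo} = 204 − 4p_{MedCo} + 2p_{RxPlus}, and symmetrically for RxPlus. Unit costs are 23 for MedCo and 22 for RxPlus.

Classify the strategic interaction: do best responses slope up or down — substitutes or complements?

MedCo's profit: π = (p_{MedCo} − 23)(204 − 4p_{MedCo} + 2p_{RxPlus}).
∂π/∂p_{MedCo} = 296 − 8p_{MedCo} + 2p_{RxPlus} = 0 ⇒ p_{MedCo} = 37 + 0.25p_{RxPlus}.
The best-response slope dp_{MedCo}/dp_{RxPlus} = 0.25 > 0: the reaction function is upward-sloping, so the choices are strategic complements.

strategic complements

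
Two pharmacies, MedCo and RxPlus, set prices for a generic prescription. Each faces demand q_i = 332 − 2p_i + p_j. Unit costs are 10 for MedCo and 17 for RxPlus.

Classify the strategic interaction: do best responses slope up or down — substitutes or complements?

strategic complements

MedCo's profit: π = (p_{MedCo} − 10)(332 − 2p_{MedCo} + p_{RxPlus}).
∂π/∂p_{MedCo} = 352 − 4p_{MedCo} + p_{RxPlus} = 0 ⇒ p_{MedCo} = 88 + 0.25p_{RxPlus}.
The best-response slope dp_{MedCo}/dp_{RxPlus} = 0.25 > 0: the reaction function is upward-sloping, so the choices are strategic complements.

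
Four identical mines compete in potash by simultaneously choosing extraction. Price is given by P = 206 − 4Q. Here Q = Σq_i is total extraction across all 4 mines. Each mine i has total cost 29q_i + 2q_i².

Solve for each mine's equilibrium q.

7.375

A representative mine's profit is π_i = q_i(206 − 4Q) − 29q_i − 2q_i², with Q = q_i + Σ_{j≠i} q_j.
First-order condition: 177 − 12q_i − 4Σ_{j≠i} q_j = 0.
With identical mines, set every q_j = q: then 177 − 12q − 12q = 0, i.e. q = 177/24 = 7.375.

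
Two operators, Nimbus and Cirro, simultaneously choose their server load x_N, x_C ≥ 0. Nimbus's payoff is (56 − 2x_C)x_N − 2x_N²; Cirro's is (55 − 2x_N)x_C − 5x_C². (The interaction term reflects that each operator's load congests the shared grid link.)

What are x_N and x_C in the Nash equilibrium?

12.5, 3

Expanding Nimbus's payoff: 56x_N − 2x_Cx_N − 2x_N².
∂π/∂x_N = 56 − 2x_C − 4x_N = 0, so x_N = 14 − 0.5x_C.
Likewise for Cirro: x_C = 5.5 − 0.2x_N.
Plugging x_C into Nimbus's best response: x_N = 14 − 0.5(5.5 − 0.2x_N) ⇒ 0.9x_N = 11.25, so x_N = 12.5.
Then x_C = 5.5 − 0.2·12.5 = 3.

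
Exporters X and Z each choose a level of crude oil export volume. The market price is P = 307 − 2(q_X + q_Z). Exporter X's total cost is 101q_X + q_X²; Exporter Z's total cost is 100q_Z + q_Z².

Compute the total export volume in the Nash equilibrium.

Exporter X's profit: π = q_X(307 − 2(q_X + q_Z)) − 101q_X − q_X².
∂π/∂q_X = 206 − 6q_X − 2q_Z = 0, so q_X = 103/3 − (1/3)q_Z.
By the same steps for Z: q_Z = 34.5 − (1/3)q_X.
Substituting the second reaction function into the first: q_X = 103/3 − (1/3)(34.5 − (1/3)q_X), which gives (8/9)q_X = 137/6 ⇒ q_X = 25.6875.
Then q_Z = 34.5 − (1/3)·25.6875 = 25.9375.
Total export volume: 25.6875 + 25.9375 = 51.625.

51.625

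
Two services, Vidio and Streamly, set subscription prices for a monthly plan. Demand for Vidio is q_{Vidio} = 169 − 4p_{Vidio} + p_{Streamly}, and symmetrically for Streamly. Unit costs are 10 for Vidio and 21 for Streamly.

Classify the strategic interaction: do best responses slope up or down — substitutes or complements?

strategic complements

Vidio's profit: π = (p_{Vidio} − 10)(169 − 4p_{Vidio} + p_{Streamly}).
∂π/∂p_{Vidio} = 209 − 8p_{Vidio} + p_{Streamly} = 0 ⇒ p_{Vidio} = 26.125 + 0.125p_{Streamly}.
The best-response slope dp_{Vidio}/dp_{Streamly} = 0.125 > 0: the reaction function is upward-sloping, so the choices are strategic complements.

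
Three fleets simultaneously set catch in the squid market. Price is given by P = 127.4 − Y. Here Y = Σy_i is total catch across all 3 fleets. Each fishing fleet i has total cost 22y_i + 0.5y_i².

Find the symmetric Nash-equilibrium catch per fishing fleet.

21.08

A representative fishing fleet's profit is π_i = y_i(127.4 − Y) − 22y_i − 0.5y_i², with Y = y_i + Σ_{j≠i} y_j.
First-order condition: 105.4 − 3y_i − Σ_{j≠i} y_j = 0.
Imposing symmetry (y_j = y for all j) turns Σ_{j≠i} y_j into 2y, so 105.4 = 5y and y = 21.08.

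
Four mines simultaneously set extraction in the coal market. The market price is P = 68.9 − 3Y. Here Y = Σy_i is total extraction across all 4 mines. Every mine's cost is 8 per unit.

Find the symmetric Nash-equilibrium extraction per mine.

4.06

A representative mine's profit is π_i = y_i(68.9 − 3Y) − 8y_i, with Y = y_i + Σ_{j≠i} y_j.
First-order condition: 60.9 − 6y_i − 3Σ_{j≠i} y_j = 0.
In a symmetric equilibrium every mine chooses the same y, so Σ_{j≠i} y_j = 3y. The condition becomes 60.9 − 15y = 0, giving y = 60.9/15 = 4.06.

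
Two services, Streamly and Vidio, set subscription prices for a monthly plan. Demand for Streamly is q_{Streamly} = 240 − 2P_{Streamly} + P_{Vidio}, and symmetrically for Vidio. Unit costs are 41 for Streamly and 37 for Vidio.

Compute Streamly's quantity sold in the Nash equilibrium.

Streamly's profit: π = (P_{Streamly} − 41)(240 − 2P_{Streamly} + P_{Vidio}).
∂π/∂P_{Streamly} = 322 − 4P_{Streamly} + P_{Vidio} = 0 ⇒ P_{Streamly} = 80.5 + 0.25P_{Vidio}.
Similarly P_{Vidio} = 78.5 + 0.25P_{Streamly}.
Solving the two reaction functions simultaneously: (1 − (0.25)(0.25))P_{Streamly} = 80.5 + 0.25·78.5, so 0.9375P_{Streamly} = 100.125 and P_{Streamly} = 106.8.
Then P_{Vidio} = 78.5 + 0.25·106.8 = 105.2.
q_{Streamly} = 240 − 2·106.8 + 105.2 = 131.6.

131.6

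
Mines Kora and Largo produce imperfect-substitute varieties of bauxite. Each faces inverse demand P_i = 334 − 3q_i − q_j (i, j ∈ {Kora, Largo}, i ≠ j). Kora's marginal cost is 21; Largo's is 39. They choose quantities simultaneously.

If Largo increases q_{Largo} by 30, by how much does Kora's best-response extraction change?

Mine Kora's profit: π = q_{Kora}(334 − 3q_{Kora} − q_{Largo}) − 21q_{Kora}.
∂π/∂q_{Kora} = 313 − 6q_{Kora} − q_{Largo} = 0 ⇒ q_{Kora} = 313/6 − (1/6)q_{Largo}.
The reaction-function slope is −1/6, so a 30-unit rise in q_{Largo} moves q_{Kora} by −1/6 × 30 = −5. Kora's best response falls — the actions are strategic substitutes.

-5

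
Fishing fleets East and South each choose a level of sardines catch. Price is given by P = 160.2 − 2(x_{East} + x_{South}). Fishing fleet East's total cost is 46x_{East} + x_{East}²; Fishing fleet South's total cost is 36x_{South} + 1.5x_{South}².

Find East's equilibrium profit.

630.75

Fishing fleet East's profit: π = x_{East}(160.2 − 2(x_{East} + x_{South})) − 46x_{East} − x_{East}².
∂π/∂x_{East} = 114.2 − 6x_{East} − 2x_{South} = 0, so x_{East} = 571/30 − (1/3)x_{South}.
For South: ∂π/∂x_{South} = 124.2 − 7x_{South} − 2x_{East} = 0 ⇒ x_{South} = 621/35 − (2/7)x_{East}.
Solving the two reaction functions simultaneously: (1 − (−1/3)(−2/7))x_{East} = 571/30 − (1/3)·(621/35), so (19/21)x_{East} = 551/42 and x_{East} = 14.5.
Then x_{South} = 621/35 − (2/7)·14.5 = 13.6.
Price P = 160.2 − 2·28.1 = 104.
East's profit: (104 − 46)·14.5 − (14.5)² = 630.75.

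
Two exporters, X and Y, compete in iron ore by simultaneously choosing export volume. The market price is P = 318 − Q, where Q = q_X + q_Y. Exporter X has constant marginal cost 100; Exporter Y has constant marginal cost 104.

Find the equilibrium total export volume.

144

Exporter X's profit: π = q_X(318 − (q_X + q_Y)) − 100q_X.
∂π/∂q_X = 218 − 2q_X − q_Y = 0, so q_X = 109 − 0.5q_Y.
By the same steps for Y: q_Y = 107 − 0.5q_X.
Substituting the second reaction function into the first: q_X = 109 − 0.5(107 − 0.5q_X), which gives 0.75q_X = 55.5 ⇒ q_X = 74.
Then q_Y = 107 − 0.5·74 = 70.
Total export volume: 74 + 70 = 144.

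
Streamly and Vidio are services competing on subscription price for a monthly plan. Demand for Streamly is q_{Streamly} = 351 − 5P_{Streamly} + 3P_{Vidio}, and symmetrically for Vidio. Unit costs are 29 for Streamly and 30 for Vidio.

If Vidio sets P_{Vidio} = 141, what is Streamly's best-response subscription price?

91.9

Streamly's profit: π = (P_{Streamly} − 29)(351 − 5P_{Streamly} + 3P_{Vidio}).
∂π/∂P_{Streamly} = 496 − 10P_{Streamly} + 3P_{Vidio} = 0 ⇒ P_{Streamly} = 49.6 + 0.3P_{Vidio}.
At P_{Vidio} = 141: P_{Streamly} = 49.6 + 0.3·141 = 91.9.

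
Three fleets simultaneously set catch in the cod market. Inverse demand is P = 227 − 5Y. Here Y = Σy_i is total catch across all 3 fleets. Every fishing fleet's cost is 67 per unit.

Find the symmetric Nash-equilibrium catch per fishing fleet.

8

A representative fishing fleet's profit is π_i = y_i(227 − 5Y) − 67y_i, with Y = y_i + Σ_{j≠i} y_j.
First-order condition: 160 − 10y_i − 5Σ_{j≠i} y_j = 0.
In a symmetric equilibrium every fishing fleet chooses the same y, so Σ_{j≠i} y_j = 2y. The condition becomes 160 − 20y = 0, giving y = 160/20 = 8.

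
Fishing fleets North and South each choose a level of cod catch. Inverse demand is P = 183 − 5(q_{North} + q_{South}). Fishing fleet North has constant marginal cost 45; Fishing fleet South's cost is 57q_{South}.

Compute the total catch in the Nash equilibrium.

17.6

Fishing fleet North's profit: π = q_{North}(183 − 5(q_{North} + q_{South})) − 45q_{North}.
∂π/∂q_{North} = 138 − 10q_{North} − 5q_{South} = 0, so q_{North} = 13.8 − 0.5q_{South}.
By the same steps for South: q_{South} = 12.6 − 0.5q_{North}.
Solving the two reaction functions simultaneously: (1 − (−0.5)(−0.5))q_{North} = 13.8 − 0.5·12.6, so 0.75q_{North} = 7.5 and q_{North} = 10.
Then q_{South} = 12.6 − 0.5·10 = 7.6.
Total catch: 10 + 7.6 = 17.6.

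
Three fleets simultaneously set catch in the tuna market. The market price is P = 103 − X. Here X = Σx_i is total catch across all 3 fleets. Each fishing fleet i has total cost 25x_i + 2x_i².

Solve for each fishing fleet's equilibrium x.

9.75

A representative fishing fleet's profit is π_i = x_i(103 − X) − 25x_i − 2x_i², with X = x_i + Σ_{j≠i} x_j.
First-order condition: 78 − 6x_i − Σ_{j≠i} x_j = 0.
With identical fishing fleets, set every x_j = x: then 78 − 6x − 2x = 0, i.e. x = 78/8 = 9.75.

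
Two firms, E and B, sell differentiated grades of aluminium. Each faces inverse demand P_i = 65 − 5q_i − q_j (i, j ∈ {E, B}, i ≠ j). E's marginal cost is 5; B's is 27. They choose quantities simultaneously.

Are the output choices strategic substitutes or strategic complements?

strategic substitutes

Firm E's profit: π = q_E(65 − 5q_E − q_B) − 5q_E.
∂π/∂q_E = 60 − 10q_E − q_B = 0 ⇒ q_E = 6 − 0.1q_B.
The best-response slope dq_E/dq_B = −0.1 < 0: the reaction function is downward-sloping, so the choices are strategic substitutes.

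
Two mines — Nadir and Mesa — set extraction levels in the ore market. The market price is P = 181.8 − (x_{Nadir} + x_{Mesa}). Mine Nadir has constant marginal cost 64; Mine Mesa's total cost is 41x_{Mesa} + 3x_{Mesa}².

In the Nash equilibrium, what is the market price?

117.44

Mine Nadir's profit: π = x_{Nadir}(181.8 − (x_{Nadir} + x_{Mesa})) − 64x_{Nadir}.
∂π/∂x_{Nadir} = 117.8 − 2x_{Nadir} − x_{Mesa} = 0, so x_{Nadir} = 58.9 − 0.5x_{Mesa}.
For Mesa: ∂π/∂x_{Mesa} = 140.8 − 8x_{Mesa} − x_{Nadir} = 0 ⇒ x_{Mesa} = 17.6 − 0.125x_{Nadir}.
Substituting the second reaction function into the first: x_{Nadir} = 58.9 − 0.5(17.6 − 0.125x_{Nadir}), which gives 0.9375x_{Nadir} = 50.1 ⇒ x_{Nadir} = 53.44.
Then x_{Mesa} = 17.6 − 0.125·53.44 = 10.92.
Equilibrium price: P = 181.8 − 64.36 = 117.44.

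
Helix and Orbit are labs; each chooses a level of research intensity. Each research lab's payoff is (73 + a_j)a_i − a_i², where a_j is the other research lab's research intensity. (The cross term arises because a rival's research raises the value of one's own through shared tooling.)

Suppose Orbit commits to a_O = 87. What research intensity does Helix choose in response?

Helix's payoff is (73 + a_O)a_H − a_H².
∂π/∂a_H = 73 + a_O − 2a_H = 0, so a_H = 36.5 + 0.5a_O.
At a_O = 87: a_H = 36.5 + 0.5·87 = 80.

80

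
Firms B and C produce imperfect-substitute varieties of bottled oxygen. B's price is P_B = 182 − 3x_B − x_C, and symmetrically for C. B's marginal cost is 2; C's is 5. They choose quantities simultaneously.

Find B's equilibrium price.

Firm B's profit: π = x_B(182 − 3x_B − x_C) − 2x_B.
∂π/∂x_B = 180 − 6x_B − x_C = 0 ⇒ x_B = 30 − (1/6)x_C.
Similarly x_C = 29.5 − (1/6)x_B.
Substituting the second reaction function into the first: x_B = 30 − (1/6)(29.5 − (1/6)x_B), which gives (35/36)x_B = 301/12 ⇒ x_B = 25.8.
Then x_C = 29.5 − (1/6)·25.8 = 25.2.
P_B = 182 − 3·25.8 − 25.2 = 79.4.

79.4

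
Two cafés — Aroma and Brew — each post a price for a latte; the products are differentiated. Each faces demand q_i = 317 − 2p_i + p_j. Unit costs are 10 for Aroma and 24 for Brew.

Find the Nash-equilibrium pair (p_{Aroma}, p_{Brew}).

Aroma's profit: π = (p_{Aroma} − 10)(317 − 2p_{Aroma} + p_{Brew}).
∂π/∂p_{Aroma} = 337 − 4p_{Aroma} + p_{Brew} = 0 ⇒ p_{Aroma} = 84.25 + 0.25p_{Brew}.
Similarly p_{Brew} = 91.25 + 0.25p_{Aroma}.
Solving the two reaction functions simultaneously: (1 − (0.25)(0.25))p_{Aroma} = 84.25 + 0.25·91.25, so 0.9375p_{Aroma} = 107.0625 and p_{Aroma} = 114.2.
Then p_{Brew} = 91.25 + 0.25·114.2 = 119.8.

114.2, 119.8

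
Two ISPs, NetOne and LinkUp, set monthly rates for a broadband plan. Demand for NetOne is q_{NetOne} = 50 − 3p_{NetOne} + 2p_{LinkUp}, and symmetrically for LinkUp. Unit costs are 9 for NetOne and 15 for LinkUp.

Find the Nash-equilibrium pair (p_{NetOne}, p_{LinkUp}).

NetOne's profit: π = (p_{NetOne} − 9)(50 − 3p_{NetOne} + 2p_{LinkUp}).
∂π/∂p_{NetOne} = 77 − 6p_{NetOne} + 2p_{LinkUp} = 0 ⇒ p_{NetOne} = 77/6 + (1/3)p_{LinkUp}.
Similarly p_{LinkUp} = 95/6 + (1/3)p_{NetOne}.
Plugging p_{LinkUp} into NetOne's best response: p_{NetOne} = 77/6 + (1/3)(95/6 + (1/3)p_{NetOne}) ⇒ (8/9)p_{NetOne} = 163/9, so p_{NetOne} = 20.375.
Then p_{LinkUp} = 95/6 + (1/3)·20.375 = 22.625.

20.375, 22.625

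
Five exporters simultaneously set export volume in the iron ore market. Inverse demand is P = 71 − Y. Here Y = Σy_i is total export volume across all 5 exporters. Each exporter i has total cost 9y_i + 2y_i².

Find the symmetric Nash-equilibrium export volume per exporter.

A representative exporter's profit is π_i = y_i(71 − Y) − 9y_i − 2y_i², with Y = y_i + Σ_{j≠i} y_j.
First-order condition: 62 − 6y_i − Σ_{j≠i} y_j = 0.
With identical exporters, set every y_j = y: then 62 − 6y − 4y = 0, i.e. y = 62/10 = 6.2.

6.2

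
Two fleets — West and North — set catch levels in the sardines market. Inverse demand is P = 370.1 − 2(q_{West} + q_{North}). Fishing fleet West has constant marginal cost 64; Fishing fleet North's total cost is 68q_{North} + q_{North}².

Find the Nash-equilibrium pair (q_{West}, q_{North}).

Fishing fleet West's profit: π = q_{West}(370.1 − 2(q_{West} + q_{North})) − 64q_{West}.
∂π/∂q_{West} = 306.1 − 4q_{West} − 2q_{North} = 0, so q_{West} = 76.525 − 0.5q_{North}.
For North: ∂π/∂q_{North} = 302.1 − 6q_{North} − 2q_{West} = 0 ⇒ q_{North} = 50.35 − (1/3)q_{West}.
Substituting the second reaction function into the first: q_{West} = 76.525 − 0.5(50.35 − (1/3)q_{West}), which gives (5/6)q_{West} = 51.35 ⇒ q_{West} = 61.62.
Then q_{North} = 50.35 − (1/3)·61.62 = 29.81.

61.62, 29.81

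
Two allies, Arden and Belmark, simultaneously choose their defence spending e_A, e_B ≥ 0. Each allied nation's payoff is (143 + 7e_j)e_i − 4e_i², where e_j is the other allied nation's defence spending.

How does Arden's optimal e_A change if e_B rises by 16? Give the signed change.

14

Arden's payoff is (143 + 7e_B)e_A − 4e_A².
∂π/∂e_A = 143 + 7e_B − 8e_A = 0, so e_A = 17.875 + 0.875e_B.
The reaction-function slope is 0.875, so a 16-unit rise in e_B moves e_A by 0.875 × 16 = 14. Arden's best response rises — the actions are strategic complements.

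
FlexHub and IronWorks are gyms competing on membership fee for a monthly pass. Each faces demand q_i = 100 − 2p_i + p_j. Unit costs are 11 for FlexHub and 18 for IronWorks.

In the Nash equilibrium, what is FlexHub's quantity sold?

61.2

FlexHub's profit: π = (p_{FlexHub} − 11)(100 − 2p_{FlexHub} + p_{IronWorks}).
∂π/∂p_{FlexHub} = 122 − 4p_{FlexHub} + p_{IronWorks} = 0 ⇒ p_{FlexHub} = 30.5 + 0.25p_{IronWorks}.
Similarly p_{IronWorks} = 34 + 0.25p_{FlexHub}.
Substituting the second reaction function into the first: p_{FlexHub} = 30.5 + 0.25(34 + 0.25p_{FlexHub}), which gives 0.9375p_{FlexHub} = 39 ⇒ p_{FlexHub} = 41.6.
Then p_{IronWorks} = 34 + 0.25·41.6 = 44.4.
q_{FlexHub} = 100 − 2·41.6 + 44.4 = 61.2.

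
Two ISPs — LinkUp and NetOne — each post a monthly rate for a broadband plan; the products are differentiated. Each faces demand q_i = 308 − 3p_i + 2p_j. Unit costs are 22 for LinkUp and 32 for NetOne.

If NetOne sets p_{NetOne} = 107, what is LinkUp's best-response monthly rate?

LinkUp's profit: π = (p_{LinkUp} − 22)(308 − 3p_{LinkUp} + 2p_{NetOne}).
∂π/∂p_{LinkUp} = 374 − 6p_{LinkUp} + 2p_{NetOne} = 0 ⇒ p_{LinkUp} = 187/3 + (1/3)p_{NetOne}.
At p_{NetOne} = 107: p_{LinkUp} = 187/3 + (1/3)·107 = 98.

98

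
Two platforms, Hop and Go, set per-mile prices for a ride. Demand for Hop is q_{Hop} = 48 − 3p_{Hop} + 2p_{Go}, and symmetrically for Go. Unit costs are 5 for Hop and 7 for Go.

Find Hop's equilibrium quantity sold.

33.375

Hop's profit: π = (p_{Hop} − 5)(48 − 3p_{Hop} + 2p_{Go}).
∂π/∂p_{Hop} = 63 − 6p_{Hop} + 2p_{Go} = 0 ⇒ p_{Hop} = 10.5 + (1/3)p_{Go}.
Similarly p_{Go} = 11.5 + (1/3)p_{Hop}.
Plugging p_{Go} into Hop's best response: p_{Hop} = 10.5 + (1/3)(11.5 + (1/3)p_{Hop}) ⇒ (8/9)p_{Hop} = 43/3, so p_{Hop} = 16.125.
Then p_{Go} = 11.5 + (1/3)·16.125 = 16.875.
q_{Hop} = 48 − 3·16.125 + 2·16.875 = 33.375.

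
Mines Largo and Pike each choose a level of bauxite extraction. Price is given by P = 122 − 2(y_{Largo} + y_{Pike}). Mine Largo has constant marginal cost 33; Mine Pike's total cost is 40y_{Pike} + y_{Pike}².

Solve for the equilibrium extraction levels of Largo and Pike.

18.5, 7.5

Mine Largo's profit: π = y_{Largo}(122 − 2(y_{Largo} + y_{Pike})) − 33y_{Largo}.
∂π/∂y_{Largo} = 89 − 4y_{Largo} − 2y_{Pike} = 0, so y_{Largo} = 22.25 − 0.5y_{Pike}.
For Pike: ∂π/∂y_{Pike} = 82 − 6y_{Pike} − 2y_{Largo} = 0 ⇒ y_{Pike} = 41/3 − (1/3)y_{Largo}.
Plugging y_{Pike} into Largo's best response: y_{Largo} = 22.25 − 0.5(41/3 − (1/3)y_{Largo}) ⇒ (5/6)y_{Largo} = 185/12, so y_{Largo} = 18.5.
Then y_{Pike} = 41/3 − (1/3)·18.5 = 7.5.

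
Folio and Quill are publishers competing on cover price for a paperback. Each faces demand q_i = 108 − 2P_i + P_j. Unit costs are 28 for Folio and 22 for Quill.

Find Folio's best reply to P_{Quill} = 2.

41.5

Folio's profit: π = (P_{Folio} − 28)(108 − 2P_{Folio} + P_{Quill}).
∂π/∂P_{Folio} = 164 − 4P_{Folio} + P_{Quill} = 0 ⇒ P_{Folio} = 41 + 0.25P_{Quill}.
At P_{Quill} = 2: P_{Folio} = 41 + 0.25·2 = 41.5.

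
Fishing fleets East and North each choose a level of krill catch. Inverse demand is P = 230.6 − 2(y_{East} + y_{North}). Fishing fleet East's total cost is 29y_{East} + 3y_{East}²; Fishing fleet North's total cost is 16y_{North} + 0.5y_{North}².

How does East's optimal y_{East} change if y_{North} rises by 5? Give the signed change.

-1

Fishing fleet East's profit: π = y_{East}(230.6 − 2(y_{East} + y_{North})) − 29y_{East} − 3y_{East}².
∂π/∂y_{East} = 201.6 − 10y_{East} − 2y_{North} = 0, so y_{East} = 20.16 − 0.2y_{North}.
The reaction-function slope is −0.2, so a 5-unit rise in y_{North} moves y_{East} by −0.2 × 5 = −1. East's best response falls — the actions are strategic substitutes.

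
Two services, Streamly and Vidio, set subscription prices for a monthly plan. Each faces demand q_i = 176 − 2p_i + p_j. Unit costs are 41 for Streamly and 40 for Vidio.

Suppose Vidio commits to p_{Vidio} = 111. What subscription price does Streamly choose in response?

92.25

Streamly's profit: π = (p_{Streamly} − 41)(176 − 2p_{Streamly} + p_{Vidio}).
∂π/∂p_{Streamly} = 258 − 4p_{Streamly} + p_{Vidio} = 0 ⇒ p_{Streamly} = 64.5 + 0.25p_{Vidio}.
At p_{Vidio} = 111: p_{Streamly} = 64.5 + 0.25·111 = 92.25.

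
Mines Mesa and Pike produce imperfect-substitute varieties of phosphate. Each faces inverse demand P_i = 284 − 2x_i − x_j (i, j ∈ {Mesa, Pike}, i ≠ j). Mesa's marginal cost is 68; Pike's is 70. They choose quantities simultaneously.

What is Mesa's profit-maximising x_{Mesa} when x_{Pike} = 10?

Mine Mesa's profit: π = x_{Mesa}(284 − 2x_{Mesa} − x_{Pike}) − 68x_{Mesa}.
∂π/∂x_{Mesa} = 216 − 4x_{Mesa} − x_{Pike} = 0 ⇒ x_{Mesa} = 54 − 0.25x_{Pike}.
At x_{Pike} = 10: x_{Mesa} = 54 − 0.25·10 = 51.5.

51.5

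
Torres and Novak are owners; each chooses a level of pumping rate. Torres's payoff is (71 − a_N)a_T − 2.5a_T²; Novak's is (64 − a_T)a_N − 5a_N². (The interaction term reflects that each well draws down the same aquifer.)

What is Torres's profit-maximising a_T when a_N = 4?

13.4

Expanding Torres's payoff: 71a_T − a_Na_T − 2.5a_T².
∂π/∂a_T = 71 − a_N − 5a_T = 0, so a_T = 14.2 − 0.2a_N.
At a_N = 4: a_T = 14.2 − 0.2·4 = 13.4.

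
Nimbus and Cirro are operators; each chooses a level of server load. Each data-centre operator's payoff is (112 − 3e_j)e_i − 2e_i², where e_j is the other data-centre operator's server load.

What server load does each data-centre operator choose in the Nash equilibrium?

Nimbus's payoff is (112 − 3e_C)e_N − 2e_N².
∂π/∂e_N = 112 − 3e_C − 4e_N = 0, so e_N = 28 − 0.75e_C.
The game is symmetric, so in equilibrium e_C = e_N: the reaction function gives 1.75e_N = 28, hence e_N = 16.

16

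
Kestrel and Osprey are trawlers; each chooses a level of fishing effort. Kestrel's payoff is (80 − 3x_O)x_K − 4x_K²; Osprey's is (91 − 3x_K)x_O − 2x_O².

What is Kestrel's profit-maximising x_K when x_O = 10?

6.25

Expanding Kestrel's payoff: 80x_K − 3x_Ox_K − 4x_K².
∂π/∂x_K = 80 − 3x_O − 8x_K = 0, so x_K = 10 − 0.375x_O.
At x_O = 10: x_K = 10 − 0.375·10 = 6.25.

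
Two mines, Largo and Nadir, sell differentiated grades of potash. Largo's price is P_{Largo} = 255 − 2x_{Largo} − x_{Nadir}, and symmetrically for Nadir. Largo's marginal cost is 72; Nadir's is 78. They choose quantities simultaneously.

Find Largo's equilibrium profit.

Mine Largo's profit: π = x_{Largo}(255 − 2x_{Largo} − x_{Nadir}) − 72x_{Largo}.
∂π/∂x_{Largo} = 183 − 4x_{Largo} − x_{Nadir} = 0 ⇒ x_{Largo} = 45.75 − 0.25x_{Nadir}.
Similarly x_{Nadir} = 44.25 − 0.25x_{Largo}.
Solving the two reaction functions simultaneously: (1 − (−0.25)(−0.25))x_{Largo} = 45.75 − 0.25·44.25, so 0.9375x_{Largo} = 34.6875 and x_{Largo} = 37.
Then x_{Nadir} = 44.25 − 0.25·37 = 35.
P_{Largo} = 255 − 2·37 − 35 = 146.
Profit = (146 − 72)·37 = 2738.

2738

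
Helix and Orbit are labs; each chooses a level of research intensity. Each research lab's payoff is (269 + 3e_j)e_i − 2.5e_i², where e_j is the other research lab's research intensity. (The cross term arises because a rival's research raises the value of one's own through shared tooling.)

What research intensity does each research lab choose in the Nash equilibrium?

Helix's payoff is (269 + 3e_O)e_H − 2.5e_H².
∂π/∂e_H = 269 + 3e_O − 5e_H = 0, so e_H = 53.8 + 0.6e_O.
The game is symmetric, so in equilibrium e_O = e_H: the reaction function gives 0.4e_H = 53.8, hence e_H = 134.5.

134.5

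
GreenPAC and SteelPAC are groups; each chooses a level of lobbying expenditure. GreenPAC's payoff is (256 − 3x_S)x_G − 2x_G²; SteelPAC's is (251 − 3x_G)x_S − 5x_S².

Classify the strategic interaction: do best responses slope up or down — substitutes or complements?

Expanding GreenPAC's payoff: 256x_G − 3x_Sx_G − 2x_G².
∂π/∂x_G = 256 − 3x_S − 4x_G = 0, so x_G = 64 − 0.75x_S.
The best-response slope dx_G/dx_S = −0.75 < 0: the reaction function is downward-sloping, so the choices are strategic substitutes.

strategic substitutes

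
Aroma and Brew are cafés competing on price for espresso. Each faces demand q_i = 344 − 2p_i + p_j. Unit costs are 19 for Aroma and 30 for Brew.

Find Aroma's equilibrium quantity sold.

219.6

Aroma's profit: π = (p_{Aroma} − 19)(344 − 2p_{Aroma} + p_{Brew}).
∂π/∂p_{Aroma} = 382 − 4p_{Aroma} + p_{Brew} = 0 ⇒ p_{Aroma} = 95.5 + 0.25p_{Brew}.
Similarly p_{Brew} = 101 + 0.25p_{Aroma}.
Plugging p_{Brew} into Aroma's best response: p_{Aroma} = 95.5 + 0.25(101 + 0.25p_{Aroma}) ⇒ 0.9375p_{Aroma} = 120.75, so p_{Aroma} = 128.8.
Then p_{Brew} = 101 + 0.25·128.8 = 133.2.
q_{Aroma} = 344 − 2·128.8 + 133.2 = 219.6.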